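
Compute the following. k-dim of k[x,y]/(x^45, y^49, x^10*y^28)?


k[x,y]/I, I = (x^45, y^49, x^10*y^28)
Rect: 45x49=2205. Corner: (45-10)x(49-28)=735.
dim = 2205-735 = 1470


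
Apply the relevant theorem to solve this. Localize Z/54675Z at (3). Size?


3-primary part: 54675=3^7*25
Size=3^7=2187


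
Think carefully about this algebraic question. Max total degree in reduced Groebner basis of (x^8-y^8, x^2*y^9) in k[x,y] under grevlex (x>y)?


LT(f1)=x^8, LT(f2)=x^2y^9, lcm=x^8y^9
S(f1,f2) = y^9*f1 - x^6*f2 = -y^17
Reduced GB = {f1, f2, y^17}; degrees 8, 11, 17
Max = 17


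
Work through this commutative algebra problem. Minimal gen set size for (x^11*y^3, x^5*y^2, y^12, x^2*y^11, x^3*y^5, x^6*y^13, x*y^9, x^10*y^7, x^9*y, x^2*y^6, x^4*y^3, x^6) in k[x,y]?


Remove redundant (divisible by others).
x^10*y^7 redundant.
x^2*y^11 redundant.
x^6*y^13 redundant.
x^11*y^3 redundant.
x^9*y redundant.
Min: x^6, x^5*y^2, x^4*y^3, x^3*y^5, x^2*y^6, x*y^9, y^12
Count=7


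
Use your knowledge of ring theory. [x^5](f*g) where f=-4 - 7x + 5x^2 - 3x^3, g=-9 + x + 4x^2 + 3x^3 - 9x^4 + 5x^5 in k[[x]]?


[x^5] = sum a_i*b_j, i+j=5
  -4*5=-20
  -7*-9=63
  5*3=15
  -3*4=-12
Sum=46


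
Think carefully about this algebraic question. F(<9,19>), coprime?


gcd(9,19)=1 => F=ab-a-b=9*19-9-19=171-28=143


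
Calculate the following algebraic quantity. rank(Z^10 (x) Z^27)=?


rank(M(x)N) = rank(M)*rank(N)
10*27 = 270


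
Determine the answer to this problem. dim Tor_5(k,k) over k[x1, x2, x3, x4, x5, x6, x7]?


Koszul: C(n,i)=C(7,5)=21


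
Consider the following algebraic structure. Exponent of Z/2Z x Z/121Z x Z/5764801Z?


Exponent = lcm of the cyclic orders; pairwise coprime => product.
2^1*11^2*7^8=2*121*5764801=1395081842


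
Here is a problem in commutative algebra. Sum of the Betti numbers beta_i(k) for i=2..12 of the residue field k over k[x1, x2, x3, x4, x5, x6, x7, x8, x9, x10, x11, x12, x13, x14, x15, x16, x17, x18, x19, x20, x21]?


Koszul resolution: beta_i(k)=C(n,i), n=21
C(21,2)=210, C(21,3)=1330, C(21,4)=5985, C(21,5)=20349, C(21,6)=54264, C(21,7)=116280, C(21,8)=203490, C(21,9)=293930, C(21,10)=352716, C(21,11)=352716, C(21,12)=293930
Sum=1695200


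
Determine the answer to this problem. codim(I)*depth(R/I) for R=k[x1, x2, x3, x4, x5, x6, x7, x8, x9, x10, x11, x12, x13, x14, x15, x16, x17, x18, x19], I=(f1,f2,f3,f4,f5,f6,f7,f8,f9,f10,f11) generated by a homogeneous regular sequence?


codim=11, depth=dim(R/I)=19-11=8
Product=11*8=88


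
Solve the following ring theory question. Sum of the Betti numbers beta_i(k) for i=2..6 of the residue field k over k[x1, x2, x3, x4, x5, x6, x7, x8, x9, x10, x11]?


Koszul resolution: beta_i(k)=C(n,i), n=11
C(11,2)=55, C(11,3)=165, C(11,4)=330, C(11,5)=462, C(11,6)=462
Sum=1474


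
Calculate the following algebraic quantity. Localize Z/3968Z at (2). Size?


2-primary part: 3968=2^7*31
Size=2^7=128


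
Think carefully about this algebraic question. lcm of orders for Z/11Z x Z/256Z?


Exponent = lcm of the cyclic orders; pairwise coprime => product.
11^1*2^8=11*256=2816


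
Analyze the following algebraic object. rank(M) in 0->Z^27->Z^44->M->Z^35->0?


Alt sum=0:
(-1)^0*27 + (-1)^1*44 + (-1)^2*? + (-1)^3*35=0
rank(M)=52


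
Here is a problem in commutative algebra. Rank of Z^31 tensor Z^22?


rank(M(x)N) = rank(M)*rank(N)
31*22 = 682


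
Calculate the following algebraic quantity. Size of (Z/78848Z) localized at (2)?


2-primary part: 78848=2^10*77
Size=2^10=1024


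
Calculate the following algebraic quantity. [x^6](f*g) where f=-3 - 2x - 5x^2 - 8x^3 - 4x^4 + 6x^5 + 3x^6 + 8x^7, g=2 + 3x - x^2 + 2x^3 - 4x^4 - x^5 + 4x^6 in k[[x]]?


[x^6] = sum a_i*b_j, i+j=6
  -3*4=-12
  -2*-1=2
  -5*-4=20
  -8*2=-16
  -4*-1=4
  6*3=18
  3*2=6
Sum=22


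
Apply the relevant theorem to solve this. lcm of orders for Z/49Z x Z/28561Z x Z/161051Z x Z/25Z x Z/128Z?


Exponent = lcm of the cyclic orders; pairwise coprime => product.
7^2*13^4*11^5*5^2*2^7=49*28561*161051*25*128=721245129404800


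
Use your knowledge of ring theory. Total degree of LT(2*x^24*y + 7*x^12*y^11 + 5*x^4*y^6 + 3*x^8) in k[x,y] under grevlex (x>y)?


LT: 2*x^24*y
deg_x=24, deg_y=1
Total=24+1=25


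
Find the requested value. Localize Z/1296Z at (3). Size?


3-primary part: 1296=3^4*16
Size=3^4=81


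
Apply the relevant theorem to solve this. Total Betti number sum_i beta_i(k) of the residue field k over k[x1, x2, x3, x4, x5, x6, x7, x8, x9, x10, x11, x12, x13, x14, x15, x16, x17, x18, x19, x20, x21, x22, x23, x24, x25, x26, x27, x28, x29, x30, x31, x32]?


Koszul resolution: beta_i(k)=C(n,i), n=32
sum_i C(32,i) = 2^32 = 4294967296


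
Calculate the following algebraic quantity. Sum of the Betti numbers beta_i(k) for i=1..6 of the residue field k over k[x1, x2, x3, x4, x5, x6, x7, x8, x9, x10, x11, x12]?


Koszul resolution: beta_i(k)=C(n,i), n=12
C(12,1)=12, C(12,2)=66, C(12,3)=220, C(12,4)=495, C(12,5)=792, C(12,6)=924
Sum=2509


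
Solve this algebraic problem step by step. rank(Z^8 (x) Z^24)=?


rank(M(x)N) = rank(M)*rank(N)
8*24 = 192


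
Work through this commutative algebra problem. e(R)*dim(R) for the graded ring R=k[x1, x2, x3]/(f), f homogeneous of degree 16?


e(R)=deg(f)=16, dim(R)=3-1=2
e*dim=16*2=32


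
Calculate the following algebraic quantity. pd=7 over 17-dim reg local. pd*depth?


pd+depth=17
depth=17-7=10
pd*depth=7*10=70


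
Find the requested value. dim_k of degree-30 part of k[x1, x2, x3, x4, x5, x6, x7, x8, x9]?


C(d+n-1,n-1)=C(38,8)=48903492


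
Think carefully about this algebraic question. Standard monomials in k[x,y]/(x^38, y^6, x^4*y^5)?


k[x,y]/I, I = (x^38, y^6, x^4*y^5)
Rect: 38x6=228. Corner: (38-4)x(6-5)=34.
dim = 228-34 = 194


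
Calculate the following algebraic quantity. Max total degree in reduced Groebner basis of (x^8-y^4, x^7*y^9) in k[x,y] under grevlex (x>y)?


LT(f1)=x^8, LT(f2)=x^7y^9, lcm=x^8y^9
S(f1,f2) = y^9*f1 - x^1*f2 = -y^13
Reduced GB = {f1, f2, y^13}; degrees 8, 16, 13
Max = 16


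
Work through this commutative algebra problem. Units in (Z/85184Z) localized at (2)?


Local ring = Z/64Z.
phi(64) = 2^5*(2-1) = 32


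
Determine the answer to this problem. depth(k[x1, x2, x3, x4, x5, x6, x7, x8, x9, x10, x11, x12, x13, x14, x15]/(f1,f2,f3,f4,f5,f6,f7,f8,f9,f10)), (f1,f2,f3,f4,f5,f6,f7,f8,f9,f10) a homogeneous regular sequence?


depth(R)=15
depth(R/I)=15-10=5


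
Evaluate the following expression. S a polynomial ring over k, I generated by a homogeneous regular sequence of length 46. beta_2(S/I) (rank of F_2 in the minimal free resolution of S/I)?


Regular sequence => Koszul complex is the minimal free resolution.
Syz_1 minimally generated by Koszul relations f_i*e_j - f_j*e_i (i<j): mu(Syz_1) = beta_2 = C(m,2) = m(m-1)/2
m=46
46*45/2 = 1035


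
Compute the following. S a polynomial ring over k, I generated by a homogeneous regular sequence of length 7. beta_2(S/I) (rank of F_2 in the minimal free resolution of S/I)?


Regular sequence => Koszul complex is the minimal free resolution.
Syz_1 minimally generated by Koszul relations f_i*e_j - f_j*e_i (i<j): mu(Syz_1) = beta_2 = C(m,2) = m(m-1)/2
m=7
7*6/2 = 21


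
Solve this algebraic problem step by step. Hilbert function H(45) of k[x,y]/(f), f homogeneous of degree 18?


H(t)=d for t>=d-1.
d=18, t=45
H(45)=18


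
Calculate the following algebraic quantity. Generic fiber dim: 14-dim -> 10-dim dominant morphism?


dim(fiber)=dim(X)-dim(Y)=14-10=4


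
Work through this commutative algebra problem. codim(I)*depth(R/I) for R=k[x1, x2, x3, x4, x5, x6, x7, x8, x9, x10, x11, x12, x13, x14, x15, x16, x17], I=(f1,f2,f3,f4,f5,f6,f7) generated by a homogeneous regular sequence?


codim=7, depth=dim(R/I)=17-7=10
Product=7*10=70


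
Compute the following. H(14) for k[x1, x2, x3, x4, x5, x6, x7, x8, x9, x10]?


C(d+n-1,n-1)=C(23,9)=817190


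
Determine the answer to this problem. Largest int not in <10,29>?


gcd(10,29)=1 => F=ab-a-b=10*29-10-29=290-39=251


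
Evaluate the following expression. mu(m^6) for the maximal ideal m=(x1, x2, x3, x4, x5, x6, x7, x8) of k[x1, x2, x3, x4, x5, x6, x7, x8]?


Graded Nakayama: mu(m^d) = dim_k (m^d/m^(d+1)) = #degree-6 monomials in 8 vars
C(n+d-1,d)=C(13,6)=1716


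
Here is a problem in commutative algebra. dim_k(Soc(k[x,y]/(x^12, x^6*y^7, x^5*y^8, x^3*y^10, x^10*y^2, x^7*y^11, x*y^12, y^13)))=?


Socle = ann(m) = span of standard monomials u with x*u, y*u in I (staircase corners).
Redundant generators: x^7*y^11
Minimal generators: x^12, x^10*y^2, x^6*y^7, x^5*y^8, x^3*y^10, x*y^12, y^13
Corners: y^12, x^2y^11, x^4y^9, x^5y^7, x^9y^6, x^11y
Socle dim=6


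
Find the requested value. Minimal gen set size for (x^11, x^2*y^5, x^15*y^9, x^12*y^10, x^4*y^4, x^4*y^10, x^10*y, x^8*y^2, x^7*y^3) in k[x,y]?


Remove redundant (divisible by others).
x^12*y^10 redundant.
x^4*y^10 redundant.
x^15*y^9 redundant.
Min: x^11, x^10*y, x^8*y^2, x^7*y^3, x^4*y^4, x^2*y^5
Count=6


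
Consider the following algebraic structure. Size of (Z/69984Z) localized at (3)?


3-primary part: 69984=3^7*32
Size=3^7=2187


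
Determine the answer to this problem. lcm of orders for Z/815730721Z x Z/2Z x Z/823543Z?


Exponent = lcm of the cyclic orders; pairwise coprime => product.
13^8*2^1*7^7=815730721*2*823543=1343578650329006


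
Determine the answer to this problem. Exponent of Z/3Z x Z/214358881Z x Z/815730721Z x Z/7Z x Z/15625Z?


Exponent = lcm of the cyclic orders; pairwise coprime => product.
3^1*11^8*13^8*7^1*5^6=3*214358881*815730721*7*15625=57375650243258550328125


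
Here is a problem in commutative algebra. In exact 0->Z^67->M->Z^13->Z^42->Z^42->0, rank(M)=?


Alt sum=0:
(-1)^0*67 + (-1)^1*? + (-1)^2*13 + (-1)^3*42 + (-1)^4*42=0
rank(M)=80


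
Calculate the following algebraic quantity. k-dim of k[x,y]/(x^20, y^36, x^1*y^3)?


k[x,y]/I, I = (x^20, y^36, x^1*y^3)
Rect: 20x36=720. Corner: (20-1)x(36-3)=627.
dim = 720-627 = 93


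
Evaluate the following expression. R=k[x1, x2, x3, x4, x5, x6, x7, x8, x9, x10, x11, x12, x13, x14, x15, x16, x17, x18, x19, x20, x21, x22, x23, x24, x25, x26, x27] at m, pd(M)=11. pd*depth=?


pd+depth=27
depth=27-11=16
pd*depth=11*16=176


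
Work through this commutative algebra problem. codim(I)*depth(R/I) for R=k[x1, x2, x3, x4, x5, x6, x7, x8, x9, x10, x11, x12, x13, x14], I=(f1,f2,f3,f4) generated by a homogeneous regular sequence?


codim=4, depth=dim(R/I)=14-4=10
Product=4*10=40


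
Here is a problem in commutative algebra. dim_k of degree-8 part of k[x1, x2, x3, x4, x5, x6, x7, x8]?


C(d+n-1,n-1)=C(15,7)=6435


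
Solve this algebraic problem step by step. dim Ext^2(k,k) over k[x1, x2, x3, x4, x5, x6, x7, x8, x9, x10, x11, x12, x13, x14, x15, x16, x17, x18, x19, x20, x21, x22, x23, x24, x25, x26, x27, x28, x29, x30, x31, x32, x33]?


C(n,i)=C(33,2)=528


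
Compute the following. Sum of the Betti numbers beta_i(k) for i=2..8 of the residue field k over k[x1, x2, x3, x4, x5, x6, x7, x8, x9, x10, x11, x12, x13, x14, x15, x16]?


Koszul resolution: beta_i(k)=C(n,i), n=16
C(16,2)=120, C(16,3)=560, C(16,4)=1820, C(16,5)=4368, C(16,6)=8008, C(16,7)=11440, C(16,8)=12870
Sum=39186


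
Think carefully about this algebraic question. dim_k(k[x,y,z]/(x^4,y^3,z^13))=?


Basis: x^iy^jz^k, i<4,j<3,k<13
4*3*13=156


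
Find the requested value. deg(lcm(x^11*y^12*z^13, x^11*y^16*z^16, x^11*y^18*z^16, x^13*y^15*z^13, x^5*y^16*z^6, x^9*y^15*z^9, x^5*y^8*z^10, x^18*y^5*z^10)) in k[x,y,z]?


lcm = componentwise max:
x: max(11,11,11,13,5,9,5,18)=18
y: max(12,16,18,15,16,15,8,5)=18
z: max(13,16,16,13,6,9,10,10)=16
Total=18+18+16=52


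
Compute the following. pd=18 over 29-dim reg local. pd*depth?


pd+depth=29
depth=29-18=11
pd*depth=18*11=198


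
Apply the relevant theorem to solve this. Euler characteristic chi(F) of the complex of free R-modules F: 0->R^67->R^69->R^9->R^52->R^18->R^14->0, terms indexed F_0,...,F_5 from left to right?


chi = sum (-1)^i * rank:
(-1)^0*67=67
(-1)^1*69=-69
(-1)^2*9=9
(-1)^3*52=-52
(-1)^4*18=18
(-1)^5*14=-14
chi=-41


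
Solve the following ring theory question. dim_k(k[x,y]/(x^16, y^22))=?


Basis: x^i*y^j, i<16, j<22
16*22=352


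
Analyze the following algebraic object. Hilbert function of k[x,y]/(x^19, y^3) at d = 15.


k[x,y], I = (x^19, y^3), d = 15
Need i < 19 and d-i < 3.
Range: 13 <= i <= 15.
H(15) = 3


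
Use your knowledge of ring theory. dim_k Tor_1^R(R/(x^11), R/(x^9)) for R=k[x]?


Tor_1(R/I,R/J)=(I cap J)/IJ=(x^11)/(x^20)
dim=20-11=min(11,9)=9


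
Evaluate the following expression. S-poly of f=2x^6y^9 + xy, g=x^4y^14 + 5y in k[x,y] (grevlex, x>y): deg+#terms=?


LT(f)=2x^6y^9, LT(g)=x^4y^14
lcm(LM)=x^6y^14
S(f,g) (scaled by 2 to clear denominators) = y^5*f - 2x^2*g = xy^6 - 10x^2y
2 terms, deg 7.
7+2=9


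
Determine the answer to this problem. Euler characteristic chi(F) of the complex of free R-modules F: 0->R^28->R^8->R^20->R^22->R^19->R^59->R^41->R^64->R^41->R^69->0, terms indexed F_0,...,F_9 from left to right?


chi = sum (-1)^i * rank:
(-1)^0*28=28
(-1)^1*8=-8
(-1)^2*20=20
(-1)^3*22=-22
(-1)^4*19=19
(-1)^5*59=-59
(-1)^6*41=41
(-1)^7*64=-64
(-1)^8*41=41
(-1)^9*69=-69
chi=-73


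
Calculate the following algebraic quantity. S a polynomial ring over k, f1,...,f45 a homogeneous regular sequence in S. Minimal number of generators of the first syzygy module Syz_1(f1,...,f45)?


Regular sequence => Koszul complex is the minimal free resolution.
Syz_1 minimally generated by Koszul relations f_i*e_j - f_j*e_i (i<j): mu(Syz_1) = beta_2 = C(m,2) = m(m-1)/2
m=45
45*44/2 = 990


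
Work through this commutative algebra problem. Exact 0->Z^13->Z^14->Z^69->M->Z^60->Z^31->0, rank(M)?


Alt sum=0:
(-1)^0*13 + (-1)^1*14 + (-1)^2*69 + (-1)^3*? + (-1)^4*60 + (-1)^5*31=0
rank(M)=97


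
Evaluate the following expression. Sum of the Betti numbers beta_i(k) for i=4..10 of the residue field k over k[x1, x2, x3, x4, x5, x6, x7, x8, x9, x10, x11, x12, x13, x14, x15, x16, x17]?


Koszul resolution: beta_i(k)=C(n,i), n=17
C(17,4)=2380, C(17,5)=6188, C(17,6)=12376, C(17,7)=19448, C(17,8)=24310, C(17,9)=24310, C(17,10)=19448
Sum=108460


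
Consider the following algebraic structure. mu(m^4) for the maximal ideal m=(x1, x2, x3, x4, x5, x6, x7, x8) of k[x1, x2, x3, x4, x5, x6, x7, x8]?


Graded Nakayama: mu(m^d) = dim_k (m^d/m^(d+1)) = #degree-4 monomials in 8 vars
C(n+d-1,d)=C(11,4)=330


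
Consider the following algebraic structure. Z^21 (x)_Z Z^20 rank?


rank(M(x)N) = rank(M)*rank(N)
21*20 = 420


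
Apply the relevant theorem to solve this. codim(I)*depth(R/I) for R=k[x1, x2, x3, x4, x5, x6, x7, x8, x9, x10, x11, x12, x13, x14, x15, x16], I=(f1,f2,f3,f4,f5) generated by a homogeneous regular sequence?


codim=5, depth=dim(R/I)=16-5=11
Product=5*11=55


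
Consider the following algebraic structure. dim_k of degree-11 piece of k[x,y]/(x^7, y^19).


k[x,y], I = (x^7, y^19), d = 11
Need i < 7 and d-i < 19.
Range: 0 <= i <= 6.
H(11) = 7


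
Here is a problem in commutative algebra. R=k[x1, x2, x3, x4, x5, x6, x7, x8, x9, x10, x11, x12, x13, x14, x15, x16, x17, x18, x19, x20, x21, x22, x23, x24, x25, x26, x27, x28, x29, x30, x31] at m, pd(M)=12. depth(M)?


pd+depth=depth(R)=31
depth=31-12=19


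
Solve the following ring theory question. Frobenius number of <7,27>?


gcd(7,27)=1 => F=ab-a-b=7*27-7-27=189-34=155


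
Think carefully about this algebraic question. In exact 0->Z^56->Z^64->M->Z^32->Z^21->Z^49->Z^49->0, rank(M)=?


Alt sum=0:
(-1)^0*56 + (-1)^1*64 + (-1)^2*? + (-1)^3*32 + (-1)^4*21 + (-1)^5*49 + (-1)^6*49=0
rank(M)=19


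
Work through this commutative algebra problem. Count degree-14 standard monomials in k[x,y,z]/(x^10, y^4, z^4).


Need i<10, j<4, k<4 with i+j+k=14.
For each i, j ranges over max(0,14-i-3)..min(3,14-i):
  i=0: j in [11,3] -> 0
  i=1: j in [10,3] -> 0
  i=2: j in [9,3] -> 0
  i=3: j in [8,3] -> 0
  i=4: j in [7,3] -> 0
  i=5: j in [6,3] -> 0
  i=6: j in [5,3] -> 0
  i=7: j in [4,3] -> 0
  i=8: j in [3,3] -> 1
  i=9: j in [2,3] -> 2
H(14) = 0+0+0+0+0+0+0+0+1+2 = 3


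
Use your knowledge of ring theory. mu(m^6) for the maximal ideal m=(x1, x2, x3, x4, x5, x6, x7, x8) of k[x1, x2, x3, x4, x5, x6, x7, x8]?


Graded Nakayama: mu(m^d) = dim_k (m^d/m^(d+1)) = #degree-6 monomials in 8 vars
C(n+d-1,d)=C(13,6)=1716


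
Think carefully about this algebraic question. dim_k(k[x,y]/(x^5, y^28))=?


Basis: x^i*y^j, i<5, j<28
5*28=140


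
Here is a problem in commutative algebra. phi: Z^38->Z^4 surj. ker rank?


rank(ker) = 38-4 = 34


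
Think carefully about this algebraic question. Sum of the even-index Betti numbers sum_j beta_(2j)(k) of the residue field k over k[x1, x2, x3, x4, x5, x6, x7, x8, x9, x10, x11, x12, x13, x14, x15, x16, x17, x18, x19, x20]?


Koszul resolution: beta_i(k)=C(n,i), n=20
sum_even C(20,i) = 2^(n-1) = 2^19 = 524288


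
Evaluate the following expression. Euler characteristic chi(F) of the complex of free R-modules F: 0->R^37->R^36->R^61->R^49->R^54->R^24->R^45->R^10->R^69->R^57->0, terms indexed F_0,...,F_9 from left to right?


chi = sum (-1)^i * rank:
(-1)^0*37=37
(-1)^1*36=-36
(-1)^2*61=61
(-1)^3*49=-49
(-1)^4*54=54
(-1)^5*24=-24
(-1)^6*45=45
(-1)^7*10=-10
(-1)^8*69=69
(-1)^9*57=-57
chi=90


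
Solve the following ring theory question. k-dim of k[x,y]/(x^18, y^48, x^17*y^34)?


k[x,y]/I, I = (x^18, y^48, x^17*y^34)
Rect: 18x48=864. Corner: (18-17)x(48-34)=14.
dim = 864-14 = 850


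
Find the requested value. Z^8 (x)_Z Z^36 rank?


rank(M(x)N) = rank(M)*rank(N)
8*36 = 288


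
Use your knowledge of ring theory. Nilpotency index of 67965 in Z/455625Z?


67965^k mod 455625:
k=1: 67965
k=2: 114975
k=3: 307125
k=4: 202500
k=5: 303750
k=6: 0
First zero at k = 6


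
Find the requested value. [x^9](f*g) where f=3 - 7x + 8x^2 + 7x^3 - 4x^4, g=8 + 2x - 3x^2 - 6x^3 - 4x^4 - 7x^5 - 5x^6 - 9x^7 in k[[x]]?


[x^9] = sum a_i*b_j, i+j=9
  8*-9=-72
  7*-5=-35
  -4*-7=28
Sum=-79


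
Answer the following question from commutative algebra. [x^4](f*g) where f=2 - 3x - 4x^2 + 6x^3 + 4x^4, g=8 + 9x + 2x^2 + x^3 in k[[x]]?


[x^4] = sum a_i*b_j, i+j=4
  -3*1=-3
  -4*2=-8
  6*9=54
  4*8=32
Sum=75


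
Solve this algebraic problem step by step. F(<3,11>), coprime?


gcd(3,11)=1 => F=ab-a-b=3*11-3-11=33-14=19


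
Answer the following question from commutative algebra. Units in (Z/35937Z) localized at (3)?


Local ring = Z/27Z.
phi(27) = 3^2*(3-1) = 18


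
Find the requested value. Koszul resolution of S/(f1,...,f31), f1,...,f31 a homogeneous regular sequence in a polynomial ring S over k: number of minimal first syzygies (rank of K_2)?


Regular sequence => Koszul complex is the minimal free resolution.
Syz_1 minimally generated by Koszul relations f_i*e_j - f_j*e_i (i<j): mu(Syz_1) = beta_2 = C(m,2) = m(m-1)/2
m=31
31*30/2 = 465


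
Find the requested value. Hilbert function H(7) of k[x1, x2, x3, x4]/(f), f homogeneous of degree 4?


C(10,3)-C(6,3)=120-20=100


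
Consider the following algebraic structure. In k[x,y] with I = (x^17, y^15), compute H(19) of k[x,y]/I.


k[x,y], I = (x^17, y^15), d = 19
Need i < 17 and d-i < 15.
Range: 5 <= i <= 16.
H(19) = 12


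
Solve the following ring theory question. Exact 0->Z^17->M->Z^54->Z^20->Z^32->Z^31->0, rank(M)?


Alt sum=0:
(-1)^0*17 + (-1)^1*? + (-1)^2*54 + (-1)^3*20 + (-1)^4*32 + (-1)^5*31=0
rank(M)=52


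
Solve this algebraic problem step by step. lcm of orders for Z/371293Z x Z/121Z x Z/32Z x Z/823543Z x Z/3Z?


Exponent = lcm of the cyclic orders; pairwise coprime => product.
13^5*11^2*2^5*7^7*3^1=371293*121*32*823543*3=3551891124765984


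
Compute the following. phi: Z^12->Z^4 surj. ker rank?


rank(ker) = 12-4 = 8


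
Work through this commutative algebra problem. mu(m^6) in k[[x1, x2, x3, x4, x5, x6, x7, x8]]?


C(n+d-1,d)=C(13,6)=1716


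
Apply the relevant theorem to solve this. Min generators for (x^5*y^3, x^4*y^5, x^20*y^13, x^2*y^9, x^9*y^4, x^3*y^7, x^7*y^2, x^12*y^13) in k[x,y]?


Remove redundant (divisible by others).
x^20*y^13 redundant.
x^9*y^4 redundant.
x^12*y^13 redundant.
Min: x^7*y^2, x^5*y^3, x^4*y^5, x^3*y^7, x^2*y^9
Count=5


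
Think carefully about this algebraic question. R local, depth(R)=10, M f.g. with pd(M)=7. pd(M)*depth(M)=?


pd+depth=10
depth=10-7=3
pd*depth=7*3=21


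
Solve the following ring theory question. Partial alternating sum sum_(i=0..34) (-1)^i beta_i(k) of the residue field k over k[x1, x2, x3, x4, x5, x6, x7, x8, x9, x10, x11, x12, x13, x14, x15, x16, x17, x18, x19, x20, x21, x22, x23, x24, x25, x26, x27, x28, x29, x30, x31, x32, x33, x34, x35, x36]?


Koszul resolution: beta_i(k)=C(n,i), n=36
sum_(i=0..p) (-1)^i C(n,i) = (-1)^p C(n-1,p)
(-1)^34*C(35,34) = (-1)^34*35 = 35


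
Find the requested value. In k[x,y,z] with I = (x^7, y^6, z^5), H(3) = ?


Need i<7, j<6, k<5 with i+j+k=3.
For each i, j ranges over max(0,3-i-4)..min(5,3-i):
  i=0: j in [0,3] -> 4
  i=1: j in [0,2] -> 3
  i=2: j in [0,1] -> 2
  i=3: j in [0,0] -> 1
H(3) = 4+3+2+1 = 10


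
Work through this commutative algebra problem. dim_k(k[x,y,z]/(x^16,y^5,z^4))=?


Basis: x^iy^jz^k, i<16,j<5,k<4
16*5*4=320


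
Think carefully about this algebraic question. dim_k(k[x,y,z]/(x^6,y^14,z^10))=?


Basis: x^iy^jz^k, i<6,j<14,k<10
6*14*10=840


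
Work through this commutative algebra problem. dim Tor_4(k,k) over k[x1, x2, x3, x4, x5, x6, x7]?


Koszul: C(n,i)=C(7,4)=35


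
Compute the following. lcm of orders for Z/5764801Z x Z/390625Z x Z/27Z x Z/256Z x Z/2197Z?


Exponent = lcm of the cyclic orders; pairwise coprime => product.
7^8*5^8*3^3*2^8*13^3=5764801*390625*27*256*2197=34196223051900000000


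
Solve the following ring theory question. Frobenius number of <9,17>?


gcd(9,17)=1 => F=ab-a-b=9*17-9-17=153-26=127


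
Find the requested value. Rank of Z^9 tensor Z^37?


rank(M(x)N) = rank(M)*rank(N)
9*37 = 333


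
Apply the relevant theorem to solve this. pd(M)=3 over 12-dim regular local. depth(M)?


pd+depth=depth(R)=12
depth=12-3=9


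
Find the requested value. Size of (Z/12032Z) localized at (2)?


2-primary part: 12032=2^8*47
Size=2^8=256


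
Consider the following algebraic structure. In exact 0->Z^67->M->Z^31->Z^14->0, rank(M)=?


Alt sum=0:
(-1)^0*67 + (-1)^1*? + (-1)^2*31 + (-1)^3*14=0
rank(M)=84


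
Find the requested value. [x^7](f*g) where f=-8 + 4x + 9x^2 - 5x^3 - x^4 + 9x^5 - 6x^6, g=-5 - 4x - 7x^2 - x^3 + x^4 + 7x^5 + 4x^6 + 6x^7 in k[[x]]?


[x^7] = sum a_i*b_j, i+j=7
  -8*6=-48
  4*4=16
  9*7=63
  -5*1=-5
  -1*-1=1
  9*-7=-63
  -6*-4=24
Sum=-12


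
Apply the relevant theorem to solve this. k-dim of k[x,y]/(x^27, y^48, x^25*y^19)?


k[x,y]/I, I = (x^27, y^48, x^25*y^19)
Rect: 27x48=1296. Corner: (27-25)x(48-19)=58.
dim = 1296-58 = 1238


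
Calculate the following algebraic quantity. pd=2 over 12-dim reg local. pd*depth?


pd+depth=12
depth=12-2=10
pd*depth=2*10=20


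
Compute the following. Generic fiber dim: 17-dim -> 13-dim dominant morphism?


dim(fiber)=dim(X)-dim(Y)=17-13=4


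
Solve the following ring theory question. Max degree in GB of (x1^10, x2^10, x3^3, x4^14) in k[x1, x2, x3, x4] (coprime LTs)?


Pure powers, coprime LTs => already GB.
Degrees: 10, 10, 3, 14
Max=14


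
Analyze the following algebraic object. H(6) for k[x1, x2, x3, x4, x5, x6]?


C(d+n-1,n-1)=C(11,5)=462


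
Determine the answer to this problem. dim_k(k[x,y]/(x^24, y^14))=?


Basis: x^i*y^j, i<24, j<14
24*14=336


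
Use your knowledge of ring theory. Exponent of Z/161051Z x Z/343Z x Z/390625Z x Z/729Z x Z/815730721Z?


Exponent = lcm of the cyclic orders; pairwise coprime => product.
11^5*7^3*5^8*3^6*13^8=161051*343*390625*729*815730721=12831928389302771576953125


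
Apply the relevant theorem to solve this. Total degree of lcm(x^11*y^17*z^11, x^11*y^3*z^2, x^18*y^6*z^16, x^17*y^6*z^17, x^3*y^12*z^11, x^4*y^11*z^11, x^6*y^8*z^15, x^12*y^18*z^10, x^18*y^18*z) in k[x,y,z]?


lcm = componentwise max:
x: max(11,11,18,17,3,4,6,12,18)=18
y: max(17,3,6,6,12,11,8,18,18)=18
z: max(11,2,16,17,11,11,15,10,1)=17
Total=18+18+17=53


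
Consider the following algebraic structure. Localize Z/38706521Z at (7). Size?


7-primary part: 38706521=7^7*47
Size=7^7=823543


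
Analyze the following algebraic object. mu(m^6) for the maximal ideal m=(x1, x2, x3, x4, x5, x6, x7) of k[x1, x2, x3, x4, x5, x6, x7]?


Graded Nakayama: mu(m^d) = dim_k (m^d/m^(d+1)) = #degree-6 monomials in 7 vars
C(n+d-1,d)=C(12,6)=924


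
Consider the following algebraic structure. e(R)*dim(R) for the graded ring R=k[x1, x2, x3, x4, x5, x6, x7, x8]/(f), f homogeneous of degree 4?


e(R)=deg(f)=4, dim(R)=8-1=7
e*dim=4*7=28


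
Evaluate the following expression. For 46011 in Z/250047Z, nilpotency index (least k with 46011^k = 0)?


46011^k mod 250047:
k=1: 46011
k=2: 114219
k=3: 92610
k=4: 27783
k=5: 83349
k=6: 0
First zero at k = 6


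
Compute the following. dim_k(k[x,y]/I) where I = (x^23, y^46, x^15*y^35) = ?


k[x,y]/I, I = (x^23, y^46, x^15*y^35)
Rect: 23x46=1058. Corner: (23-15)x(46-35)=88.
dim = 1058-88 = 970


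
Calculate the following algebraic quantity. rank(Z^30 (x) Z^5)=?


rank(M(x)N) = rank(M)*rank(N)
30*5 = 150


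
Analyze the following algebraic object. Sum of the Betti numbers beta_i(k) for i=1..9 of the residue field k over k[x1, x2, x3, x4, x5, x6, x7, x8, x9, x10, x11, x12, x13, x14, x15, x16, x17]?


Koszul resolution: beta_i(k)=C(n,i), n=17
C(17,1)=17, C(17,2)=136, C(17,3)=680, C(17,4)=2380, C(17,5)=6188, C(17,6)=12376, C(17,7)=19448, C(17,8)=24310, C(17,9)=24310
Sum=89845


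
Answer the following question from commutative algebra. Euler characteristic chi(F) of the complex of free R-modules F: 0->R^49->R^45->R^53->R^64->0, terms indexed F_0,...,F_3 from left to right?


chi = sum (-1)^i * rank:
(-1)^0*49=49
(-1)^1*45=-45
(-1)^2*53=53
(-1)^3*64=-64
chi=-7


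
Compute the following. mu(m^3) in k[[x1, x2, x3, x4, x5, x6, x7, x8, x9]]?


C(n+d-1,d)=C(11,3)=165


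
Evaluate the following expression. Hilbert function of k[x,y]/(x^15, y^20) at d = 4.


k[x,y], I = (x^15, y^20), d = 4
Need i < 15 and d-i < 20.
Range: 0 <= i <= 4.
H(4) = 5


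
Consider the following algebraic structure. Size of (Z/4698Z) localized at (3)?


3-primary part: 4698=3^4*58
Size=3^4=81


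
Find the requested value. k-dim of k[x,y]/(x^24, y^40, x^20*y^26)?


k[x,y]/I, I = (x^24, y^40, x^20*y^26)
Rect: 24x40=960. Corner: (24-20)x(40-26)=56.
dim = 960-56 = 904


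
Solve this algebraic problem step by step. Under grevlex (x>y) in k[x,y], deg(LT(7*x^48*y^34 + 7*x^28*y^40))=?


LT: 7*x^48*y^34
deg_x=48, deg_y=34
Total=48+34=82


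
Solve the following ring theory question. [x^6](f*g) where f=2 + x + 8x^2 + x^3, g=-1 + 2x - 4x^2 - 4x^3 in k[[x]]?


[x^6] = sum a_i*b_j, i+j=6
  1*-4=-4
Sum=-4


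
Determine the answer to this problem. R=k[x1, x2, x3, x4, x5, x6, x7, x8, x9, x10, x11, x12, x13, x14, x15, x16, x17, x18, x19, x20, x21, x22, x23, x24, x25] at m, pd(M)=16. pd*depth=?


pd+depth=25
depth=25-16=9
pd*depth=16*9=144


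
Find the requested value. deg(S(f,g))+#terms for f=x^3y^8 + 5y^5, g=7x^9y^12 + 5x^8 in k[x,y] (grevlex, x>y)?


LT(f)=x^3y^8, LT(g)=7x^9y^12
lcm(LM)=x^9y^12
S(f,g) (scaled by 7 to clear denominators) = 7x^6y^4*f - 1*g = 35x^6y^9 - 5x^8
2 terms, deg 15.
15+2=17


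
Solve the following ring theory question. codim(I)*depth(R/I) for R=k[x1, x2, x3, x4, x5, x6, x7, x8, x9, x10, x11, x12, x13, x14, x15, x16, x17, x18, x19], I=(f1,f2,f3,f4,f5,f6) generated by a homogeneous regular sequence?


codim=6, depth=dim(R/I)=19-6=13
Product=6*13=78


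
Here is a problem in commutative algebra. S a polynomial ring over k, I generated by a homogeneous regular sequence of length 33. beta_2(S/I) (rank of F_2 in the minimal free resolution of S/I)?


Regular sequence => Koszul complex is the minimal free resolution.
Syz_1 minimally generated by Koszul relations f_i*e_j - f_j*e_i (i<j): mu(Syz_1) = beta_2 = C(m,2) = m(m-1)/2
m=33
33*32/2 = 528


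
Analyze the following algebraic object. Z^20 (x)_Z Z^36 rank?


rank(M(x)N) = rank(M)*rank(N)
20*36 = 720


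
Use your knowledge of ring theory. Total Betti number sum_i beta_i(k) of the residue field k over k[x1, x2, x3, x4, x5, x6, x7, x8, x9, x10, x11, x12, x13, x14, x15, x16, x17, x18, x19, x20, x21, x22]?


Koszul resolution: beta_i(k)=C(n,i), n=22
sum_i C(22,i) = 2^22 = 4194304


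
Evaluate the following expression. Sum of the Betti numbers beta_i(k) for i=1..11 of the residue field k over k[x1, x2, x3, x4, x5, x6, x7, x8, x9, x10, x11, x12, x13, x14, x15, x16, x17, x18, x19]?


Koszul resolution: beta_i(k)=C(n,i), n=19
C(19,1)=19, C(19,2)=171, C(19,3)=969, C(19,4)=3876, C(19,5)=11628, C(19,6)=27132, C(19,7)=50388, C(19,8)=75582, C(19,9)=92378, C(19,10)=92378, C(19,11)=75582
Sum=430103


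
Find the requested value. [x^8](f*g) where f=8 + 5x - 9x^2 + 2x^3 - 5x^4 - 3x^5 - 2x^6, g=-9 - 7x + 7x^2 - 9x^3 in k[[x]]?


[x^8] = sum a_i*b_j, i+j=8
  -3*-9=27
  -2*7=-14
Sum=13


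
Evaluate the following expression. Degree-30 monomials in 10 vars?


C(d+n-1,n-1)=C(39,9)=211915132


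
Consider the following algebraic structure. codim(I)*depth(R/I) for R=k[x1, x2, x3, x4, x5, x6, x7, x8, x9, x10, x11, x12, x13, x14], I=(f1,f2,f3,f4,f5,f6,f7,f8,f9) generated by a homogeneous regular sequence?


codim=9, depth=dim(R/I)=14-9=5
Product=9*5=45


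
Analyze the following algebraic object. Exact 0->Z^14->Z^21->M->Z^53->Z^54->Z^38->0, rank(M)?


Alt sum=0:
(-1)^0*14 + (-1)^1*21 + (-1)^2*? + (-1)^3*53 + (-1)^4*54 + (-1)^5*38=0
rank(M)=44


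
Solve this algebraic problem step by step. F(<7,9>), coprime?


gcd(7,9)=1 => F=ab-a-b=7*9-7-9=63-16=47


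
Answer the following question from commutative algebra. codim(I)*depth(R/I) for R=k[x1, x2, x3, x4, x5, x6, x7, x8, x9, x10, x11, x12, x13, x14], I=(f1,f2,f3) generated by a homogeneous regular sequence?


codim=3, depth=dim(R/I)=14-3=11
Product=3*11=33


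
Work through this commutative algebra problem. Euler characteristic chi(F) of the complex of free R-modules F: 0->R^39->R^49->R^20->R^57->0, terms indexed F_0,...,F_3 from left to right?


chi = sum (-1)^i * rank:
(-1)^0*39=39
(-1)^1*49=-49
(-1)^2*20=20
(-1)^3*57=-57
chi=-47


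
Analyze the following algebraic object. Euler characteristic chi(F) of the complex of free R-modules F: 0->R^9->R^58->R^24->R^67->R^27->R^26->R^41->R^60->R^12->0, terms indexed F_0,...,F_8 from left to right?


chi = sum (-1)^i * rank:
(-1)^0*9=9
(-1)^1*58=-58
(-1)^2*24=24
(-1)^3*67=-67
(-1)^4*27=27
(-1)^5*26=-26
(-1)^6*41=41
(-1)^7*60=-60
(-1)^8*12=12
chi=-98


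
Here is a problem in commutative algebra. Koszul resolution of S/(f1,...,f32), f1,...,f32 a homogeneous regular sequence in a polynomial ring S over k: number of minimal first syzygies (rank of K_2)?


Regular sequence => Koszul complex is the minimal free resolution.
Syz_1 minimally generated by Koszul relations f_i*e_j - f_j*e_i (i<j): mu(Syz_1) = beta_2 = C(m,2) = m(m-1)/2
m=32
32*31/2 = 496


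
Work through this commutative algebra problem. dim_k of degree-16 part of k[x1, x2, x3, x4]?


C(d+n-1,n-1)=C(19,3)=969


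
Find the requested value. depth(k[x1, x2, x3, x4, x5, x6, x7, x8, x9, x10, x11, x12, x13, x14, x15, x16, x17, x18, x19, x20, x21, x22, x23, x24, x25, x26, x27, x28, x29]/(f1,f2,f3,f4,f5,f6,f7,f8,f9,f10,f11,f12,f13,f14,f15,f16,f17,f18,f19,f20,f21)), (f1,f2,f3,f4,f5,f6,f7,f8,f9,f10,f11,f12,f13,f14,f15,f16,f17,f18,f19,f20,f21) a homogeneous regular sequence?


depth(R)=29
depth(R/I)=29-21=8


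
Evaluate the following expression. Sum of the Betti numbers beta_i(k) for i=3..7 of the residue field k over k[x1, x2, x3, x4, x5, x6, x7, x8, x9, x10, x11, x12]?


Koszul resolution: beta_i(k)=C(n,i), n=12
C(12,3)=220, C(12,4)=495, C(12,5)=792, C(12,6)=924, C(12,7)=792
Sum=3223


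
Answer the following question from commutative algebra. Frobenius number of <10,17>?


gcd(10,17)=1 => F=ab-a-b=10*17-10-17=170-27=143


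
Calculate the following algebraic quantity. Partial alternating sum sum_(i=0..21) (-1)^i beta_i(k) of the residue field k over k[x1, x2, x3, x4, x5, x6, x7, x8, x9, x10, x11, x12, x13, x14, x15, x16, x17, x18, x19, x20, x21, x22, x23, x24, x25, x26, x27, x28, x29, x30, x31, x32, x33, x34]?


Koszul resolution: beta_i(k)=C(n,i), n=34
sum_(i=0..p) (-1)^i C(n,i) = (-1)^p C(n-1,p)
(-1)^21*C(33,21) = (-1)^21*354817320 = -354817320


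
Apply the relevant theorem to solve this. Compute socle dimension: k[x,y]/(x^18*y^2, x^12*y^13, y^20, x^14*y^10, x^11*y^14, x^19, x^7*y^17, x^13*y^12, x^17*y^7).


Socle = ann(m) = span of standard monomials u with x*u, y*u in I (staircase corners).
Minimal generators: x^19, x^18*y^2, x^17*y^7, x^14*y^10, x^13*y^12, x^12*y^13, x^11*y^14, x^7*y^17, y^20
Corners: x^6y^19, x^10y^16, x^11y^13, x^12y^12, x^13y^11, x^16y^9, x^17y^6, x^18y
Socle dim=8


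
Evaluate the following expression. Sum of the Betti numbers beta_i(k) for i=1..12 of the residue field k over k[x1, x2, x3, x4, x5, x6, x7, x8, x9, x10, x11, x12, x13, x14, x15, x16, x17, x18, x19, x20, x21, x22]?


Koszul resolution: beta_i(k)=C(n,i), n=22
C(22,1)=22, C(22,2)=231, C(22,3)=1540, C(22,4)=7315, C(22,5)=26334, C(22,6)=74613, C(22,7)=170544, C(22,8)=319770, C(22,9)=497420, C(22,10)=646646, C(22,11)=705432, C(22,12)=646646
Sum=3096513


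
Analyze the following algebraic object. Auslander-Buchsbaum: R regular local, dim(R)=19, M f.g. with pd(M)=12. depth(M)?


pd+depth=depth(R)=19
depth=19-12=7


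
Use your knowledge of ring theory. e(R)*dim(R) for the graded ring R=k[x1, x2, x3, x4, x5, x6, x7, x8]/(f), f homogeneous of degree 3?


e(R)=deg(f)=3, dim(R)=8-1=7
e*dim=3*7=21


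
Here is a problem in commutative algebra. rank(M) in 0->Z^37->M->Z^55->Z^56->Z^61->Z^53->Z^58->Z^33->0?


Alt sum=0:
(-1)^0*37 + (-1)^1*? + (-1)^2*55 + (-1)^3*56 + (-1)^4*61 + (-1)^5*53 + (-1)^6*58 + (-1)^7*33=0
rank(M)=69


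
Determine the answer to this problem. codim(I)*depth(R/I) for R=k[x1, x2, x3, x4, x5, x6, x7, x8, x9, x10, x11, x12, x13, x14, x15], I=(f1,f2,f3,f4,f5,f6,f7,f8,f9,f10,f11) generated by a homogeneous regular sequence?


codim=11, depth=dim(R/I)=15-11=4
Product=11*4=44


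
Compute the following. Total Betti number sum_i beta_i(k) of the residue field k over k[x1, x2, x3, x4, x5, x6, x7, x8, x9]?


Koszul resolution: beta_i(k)=C(n,i), n=9
sum_i C(9,i) = 2^9 = 512


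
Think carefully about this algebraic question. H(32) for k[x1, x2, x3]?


C(d+n-1,n-1)=C(34,2)=561


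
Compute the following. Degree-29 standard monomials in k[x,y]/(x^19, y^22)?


k[x,y], I = (x^19, y^22), d = 29
Need i < 19 and d-i < 22.
Range: 8 <= i <= 18.
H(29) = 11


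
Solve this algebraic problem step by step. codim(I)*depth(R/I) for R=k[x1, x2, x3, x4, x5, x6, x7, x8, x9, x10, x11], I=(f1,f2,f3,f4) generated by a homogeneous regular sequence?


codim=4, depth=dim(R/I)=11-4=7
Product=4*7=28


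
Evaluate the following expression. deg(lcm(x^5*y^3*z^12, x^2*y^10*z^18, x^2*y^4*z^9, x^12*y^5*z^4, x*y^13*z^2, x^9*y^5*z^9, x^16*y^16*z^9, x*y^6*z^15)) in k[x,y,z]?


lcm = componentwise max:
x: max(5,2,2,12,1,9,16,1)=16
y: max(3,10,4,5,13,5,16,6)=16
z: max(12,18,9,4,2,9,9,15)=18
Total=16+16+18=50


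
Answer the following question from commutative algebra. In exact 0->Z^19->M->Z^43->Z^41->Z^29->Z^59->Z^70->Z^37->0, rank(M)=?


Alt sum=0:
(-1)^0*19 + (-1)^1*? + (-1)^2*43 + (-1)^3*41 + (-1)^4*29 + (-1)^5*59 + (-1)^6*70 + (-1)^7*37=0
rank(M)=24


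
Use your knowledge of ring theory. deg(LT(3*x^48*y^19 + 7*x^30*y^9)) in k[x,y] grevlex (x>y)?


LT: 3*x^48*y^19
deg_x=48, deg_y=19
Total=48+19=67


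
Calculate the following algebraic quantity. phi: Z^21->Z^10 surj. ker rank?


rank(ker) = 21-10 = 11


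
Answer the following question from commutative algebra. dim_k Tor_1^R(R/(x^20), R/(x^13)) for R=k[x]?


Tor_1(R/I,R/J)=(I cap J)/IJ=(x^20)/(x^33)
dim=33-20=min(20,13)=13


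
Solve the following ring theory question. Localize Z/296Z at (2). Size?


2-primary part: 296=2^3*37
Size=2^3=8


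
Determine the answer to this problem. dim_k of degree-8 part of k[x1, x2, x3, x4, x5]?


C(d+n-1,n-1)=C(12,4)=495


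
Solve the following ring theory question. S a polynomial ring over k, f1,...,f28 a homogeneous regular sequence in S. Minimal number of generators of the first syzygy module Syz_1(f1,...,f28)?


Regular sequence => Koszul complex is the minimal free resolution.
Syz_1 minimally generated by Koszul relations f_i*e_j - f_j*e_i (i<j): mu(Syz_1) = beta_2 = C(m,2) = m(m-1)/2
m=28
28*27/2 = 378


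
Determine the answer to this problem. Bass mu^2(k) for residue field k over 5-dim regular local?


C(n,i)=C(5,2)=10


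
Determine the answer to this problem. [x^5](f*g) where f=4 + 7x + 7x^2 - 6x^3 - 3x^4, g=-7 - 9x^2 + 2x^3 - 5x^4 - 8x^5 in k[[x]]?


[x^5] = sum a_i*b_j, i+j=5
  4*-8=-32
  7*-5=-35
  7*2=14
  -6*-9=54
Sum=1


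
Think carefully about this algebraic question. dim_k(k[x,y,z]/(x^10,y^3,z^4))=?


Basis: x^iy^jz^k, i<10,j<3,k<4
10*3*4=120


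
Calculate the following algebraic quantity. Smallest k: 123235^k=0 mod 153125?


123235^k mod 153125:
k=1: 123235
k=2: 80850
k=3: 12250
k=4: 122500
k=5: 0
First zero at k = 5


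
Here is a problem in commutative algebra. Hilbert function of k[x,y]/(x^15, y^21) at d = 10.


k[x,y], I = (x^15, y^21), d = 10
Need i < 15 and d-i < 21.
Range: 0 <= i <= 10.
H(10) = 11


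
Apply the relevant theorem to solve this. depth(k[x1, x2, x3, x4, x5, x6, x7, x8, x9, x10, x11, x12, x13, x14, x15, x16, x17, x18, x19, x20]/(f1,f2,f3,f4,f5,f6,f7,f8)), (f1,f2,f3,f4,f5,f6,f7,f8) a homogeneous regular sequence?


depth(R)=20
depth(R/I)=20-8=12


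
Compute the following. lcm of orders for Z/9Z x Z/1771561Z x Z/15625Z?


Exponent = lcm of the cyclic orders; pairwise coprime => product.
3^2*11^6*5^6=9*1771561*15625=249125765625


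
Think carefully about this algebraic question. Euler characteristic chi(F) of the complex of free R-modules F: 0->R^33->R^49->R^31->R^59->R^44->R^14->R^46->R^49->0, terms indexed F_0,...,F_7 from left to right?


chi = sum (-1)^i * rank:
(-1)^0*33=33
(-1)^1*49=-49
(-1)^2*31=31
(-1)^3*59=-59
(-1)^4*44=44
(-1)^5*14=-14
(-1)^6*46=46
(-1)^7*49=-49
chi=-17


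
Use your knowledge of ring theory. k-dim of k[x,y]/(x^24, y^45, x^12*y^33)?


k[x,y]/I, I = (x^24, y^45, x^12*y^33)
Rect: 24x45=1080. Corner: (24-12)x(45-33)=144.
dim = 1080-144 = 936


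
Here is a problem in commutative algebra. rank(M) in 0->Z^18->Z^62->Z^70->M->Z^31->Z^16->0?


Alt sum=0:
(-1)^0*18 + (-1)^1*62 + (-1)^2*70 + (-1)^3*? + (-1)^4*31 + (-1)^5*16=0
rank(M)=41


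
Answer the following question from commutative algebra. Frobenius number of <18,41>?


gcd(18,41)=1 => F=ab-a-b=18*41-18-41=738-59=679


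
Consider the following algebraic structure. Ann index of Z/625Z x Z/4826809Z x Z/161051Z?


Exponent = lcm of the cyclic orders; pairwise coprime => product.
5^4*13^6*11^5=625*4826809*161051=485851510161875


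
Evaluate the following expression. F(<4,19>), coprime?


gcd(4,19)=1 => F=ab-a-b=4*19-4-19=76-23=53


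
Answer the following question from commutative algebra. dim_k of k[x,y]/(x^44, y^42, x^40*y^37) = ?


k[x,y]/I, I = (x^44, y^42, x^40*y^37)
Rect: 44x42=1848. Corner: (44-40)x(42-37)=20.
dim = 1848-20 = 1828
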